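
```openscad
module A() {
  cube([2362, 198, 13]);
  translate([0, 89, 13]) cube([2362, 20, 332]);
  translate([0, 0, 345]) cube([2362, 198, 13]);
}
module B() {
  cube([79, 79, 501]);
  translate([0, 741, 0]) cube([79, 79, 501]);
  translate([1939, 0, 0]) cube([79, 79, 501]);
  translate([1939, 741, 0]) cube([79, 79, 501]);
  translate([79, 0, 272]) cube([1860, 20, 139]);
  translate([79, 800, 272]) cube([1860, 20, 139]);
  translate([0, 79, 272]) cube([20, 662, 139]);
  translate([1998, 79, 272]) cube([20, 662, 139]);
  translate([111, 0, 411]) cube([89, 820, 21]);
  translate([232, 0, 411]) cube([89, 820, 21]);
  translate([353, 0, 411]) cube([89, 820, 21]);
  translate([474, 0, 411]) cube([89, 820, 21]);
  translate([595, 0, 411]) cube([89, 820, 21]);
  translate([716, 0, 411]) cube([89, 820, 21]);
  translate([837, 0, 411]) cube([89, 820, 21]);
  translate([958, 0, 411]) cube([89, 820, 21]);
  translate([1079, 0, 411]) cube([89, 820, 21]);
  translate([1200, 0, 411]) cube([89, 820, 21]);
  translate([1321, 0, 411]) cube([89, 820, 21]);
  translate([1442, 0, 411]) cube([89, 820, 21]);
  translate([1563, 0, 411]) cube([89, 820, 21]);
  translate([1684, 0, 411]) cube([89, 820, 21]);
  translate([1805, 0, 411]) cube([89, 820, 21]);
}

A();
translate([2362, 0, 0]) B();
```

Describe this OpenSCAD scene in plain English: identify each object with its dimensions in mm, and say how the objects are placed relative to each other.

A is an I-beam lying along x, 2362 mm long. Overall section height 358 mm. Two flanges 198 mm wide (y) and 13 mm thick, one on the floor and one at the top; a web 20 mm thick runs between them, centred on the flange width.

B is a bed frame 2018 mm long (x) by 820 mm wide (y). Four 79×79 mm corner posts, 501 mm tall, at the corners of the footprint. Four rails of 20 mm thickness and 139 mm height run between adjacent posts with their undersides at z = 272 mm, their outer faces flush with the outside of the frame (the two x-running rails run between the posts' inner faces; the two y-running rails run between the posts' inner faces). 15 slats, each 89 mm wide (x) and 21 mm thick, lie across the top of the two x-running rails, running the full 820 mm width of the frame in y; the slats are evenly spaced along x between the inner faces of the end posts with equal gaps (rounded down to the nearest mm) at the −x end and between each pair — any rounding remainder accumulates at the +x end.

The bed frame is against the I-beam's +x side, with their −y faces flush.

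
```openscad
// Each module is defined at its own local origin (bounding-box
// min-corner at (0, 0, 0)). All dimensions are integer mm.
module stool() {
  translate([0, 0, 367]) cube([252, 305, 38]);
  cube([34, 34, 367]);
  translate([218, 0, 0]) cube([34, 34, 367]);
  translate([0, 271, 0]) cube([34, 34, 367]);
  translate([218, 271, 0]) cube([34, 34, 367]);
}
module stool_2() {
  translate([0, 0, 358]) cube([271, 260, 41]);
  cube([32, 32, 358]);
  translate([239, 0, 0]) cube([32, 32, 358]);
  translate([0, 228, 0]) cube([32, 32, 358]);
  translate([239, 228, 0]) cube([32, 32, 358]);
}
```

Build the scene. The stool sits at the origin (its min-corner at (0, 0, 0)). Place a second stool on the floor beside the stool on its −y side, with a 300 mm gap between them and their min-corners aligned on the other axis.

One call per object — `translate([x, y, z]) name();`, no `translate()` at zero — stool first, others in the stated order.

stool();
translate([0, -560, 0]) stool_2();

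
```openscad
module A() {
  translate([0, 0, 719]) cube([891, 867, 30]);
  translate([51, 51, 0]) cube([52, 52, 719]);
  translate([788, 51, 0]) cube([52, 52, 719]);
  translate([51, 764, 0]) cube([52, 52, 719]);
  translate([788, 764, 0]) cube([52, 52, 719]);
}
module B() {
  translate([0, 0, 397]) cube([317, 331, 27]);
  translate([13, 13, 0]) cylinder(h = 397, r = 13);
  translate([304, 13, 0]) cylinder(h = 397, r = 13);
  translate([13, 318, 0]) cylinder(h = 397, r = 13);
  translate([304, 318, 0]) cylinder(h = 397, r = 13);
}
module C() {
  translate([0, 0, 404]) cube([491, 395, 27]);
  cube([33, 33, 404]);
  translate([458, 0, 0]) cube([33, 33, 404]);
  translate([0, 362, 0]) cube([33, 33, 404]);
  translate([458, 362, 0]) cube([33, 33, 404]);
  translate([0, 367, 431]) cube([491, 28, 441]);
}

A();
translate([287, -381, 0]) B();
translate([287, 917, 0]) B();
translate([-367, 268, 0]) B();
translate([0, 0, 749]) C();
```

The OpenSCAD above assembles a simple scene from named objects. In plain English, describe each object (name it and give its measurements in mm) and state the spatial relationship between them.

A is a table: top 891 mm (x) × 867 mm (y), 30 mm thick, upper face at z = 749 mm, on four 52×52 mm square legs, each inset 51 mm from the nearest pair of top edges, running from z = 0 to the bottom of the top.

B is a four-legged stool. The seat is 317×331 mm, 27 mm thick, top at z = 424 mm. It stands on four round legs, each 26 mm in diameter, from z = 0 to the seat underside, each leg's axis is inset half a diameter from the nearest pair of seat edges (so the leg's bounding box is flush with the corner).

C is a chair. The seat is a 491×395×27 mm slab with its top at z = 431 mm, on four 33×33 mm corner legs (flush with the seat edges, standing on z = 0). A flat backrest 28 mm thick, 441 mm tall, spans the full seat width and rises from the seat top along its +y edge, rear face flush with the rear of the seat.

Three stools sit around the table at the −y, +y, −x sides. The chair is on top of the table.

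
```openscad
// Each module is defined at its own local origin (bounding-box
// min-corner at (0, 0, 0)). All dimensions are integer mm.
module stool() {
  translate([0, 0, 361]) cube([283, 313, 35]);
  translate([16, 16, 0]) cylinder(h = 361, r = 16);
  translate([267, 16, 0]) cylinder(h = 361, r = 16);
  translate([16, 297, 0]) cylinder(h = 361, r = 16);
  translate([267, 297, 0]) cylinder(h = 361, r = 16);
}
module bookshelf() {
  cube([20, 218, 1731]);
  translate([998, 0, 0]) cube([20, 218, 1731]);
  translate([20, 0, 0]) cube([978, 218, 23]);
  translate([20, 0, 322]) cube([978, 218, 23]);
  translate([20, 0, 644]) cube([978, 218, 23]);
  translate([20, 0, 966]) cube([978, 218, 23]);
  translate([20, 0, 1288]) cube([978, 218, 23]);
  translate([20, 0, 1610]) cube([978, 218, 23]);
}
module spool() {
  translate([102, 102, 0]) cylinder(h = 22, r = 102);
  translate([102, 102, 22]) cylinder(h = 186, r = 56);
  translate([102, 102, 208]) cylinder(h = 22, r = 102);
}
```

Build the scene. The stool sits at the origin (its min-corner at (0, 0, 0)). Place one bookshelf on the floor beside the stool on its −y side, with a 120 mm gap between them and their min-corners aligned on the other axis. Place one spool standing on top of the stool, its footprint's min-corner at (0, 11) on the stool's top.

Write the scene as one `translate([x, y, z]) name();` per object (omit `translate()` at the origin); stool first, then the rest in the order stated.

stool();
translate([0, -338, 0]) bookshelf();
translate([0, 11, 396]) spool();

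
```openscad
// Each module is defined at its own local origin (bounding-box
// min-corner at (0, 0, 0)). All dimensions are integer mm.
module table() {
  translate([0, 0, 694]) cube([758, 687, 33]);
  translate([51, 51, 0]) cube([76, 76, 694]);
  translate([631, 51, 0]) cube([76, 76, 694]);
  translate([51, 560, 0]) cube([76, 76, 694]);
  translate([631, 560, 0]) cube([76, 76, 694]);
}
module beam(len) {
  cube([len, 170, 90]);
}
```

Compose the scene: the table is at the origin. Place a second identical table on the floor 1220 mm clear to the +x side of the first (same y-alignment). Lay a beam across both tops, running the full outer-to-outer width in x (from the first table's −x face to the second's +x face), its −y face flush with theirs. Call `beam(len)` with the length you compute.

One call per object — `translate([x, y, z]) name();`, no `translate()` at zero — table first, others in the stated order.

table();
translate([1978, 0, 0]) table();
translate([0, 0, 727]) beam(2736);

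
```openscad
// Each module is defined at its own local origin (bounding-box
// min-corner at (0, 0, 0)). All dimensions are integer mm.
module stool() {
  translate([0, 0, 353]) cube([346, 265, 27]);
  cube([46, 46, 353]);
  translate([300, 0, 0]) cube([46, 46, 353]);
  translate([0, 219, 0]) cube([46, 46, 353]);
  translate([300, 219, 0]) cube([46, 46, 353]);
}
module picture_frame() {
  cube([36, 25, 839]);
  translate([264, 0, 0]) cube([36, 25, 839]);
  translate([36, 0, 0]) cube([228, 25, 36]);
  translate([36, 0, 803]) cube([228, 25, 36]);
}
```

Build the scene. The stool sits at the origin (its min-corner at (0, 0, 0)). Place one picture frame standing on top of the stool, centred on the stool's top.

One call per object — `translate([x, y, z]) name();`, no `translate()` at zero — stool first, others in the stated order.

stool();
translate([23, 120, 380]) picture_frame();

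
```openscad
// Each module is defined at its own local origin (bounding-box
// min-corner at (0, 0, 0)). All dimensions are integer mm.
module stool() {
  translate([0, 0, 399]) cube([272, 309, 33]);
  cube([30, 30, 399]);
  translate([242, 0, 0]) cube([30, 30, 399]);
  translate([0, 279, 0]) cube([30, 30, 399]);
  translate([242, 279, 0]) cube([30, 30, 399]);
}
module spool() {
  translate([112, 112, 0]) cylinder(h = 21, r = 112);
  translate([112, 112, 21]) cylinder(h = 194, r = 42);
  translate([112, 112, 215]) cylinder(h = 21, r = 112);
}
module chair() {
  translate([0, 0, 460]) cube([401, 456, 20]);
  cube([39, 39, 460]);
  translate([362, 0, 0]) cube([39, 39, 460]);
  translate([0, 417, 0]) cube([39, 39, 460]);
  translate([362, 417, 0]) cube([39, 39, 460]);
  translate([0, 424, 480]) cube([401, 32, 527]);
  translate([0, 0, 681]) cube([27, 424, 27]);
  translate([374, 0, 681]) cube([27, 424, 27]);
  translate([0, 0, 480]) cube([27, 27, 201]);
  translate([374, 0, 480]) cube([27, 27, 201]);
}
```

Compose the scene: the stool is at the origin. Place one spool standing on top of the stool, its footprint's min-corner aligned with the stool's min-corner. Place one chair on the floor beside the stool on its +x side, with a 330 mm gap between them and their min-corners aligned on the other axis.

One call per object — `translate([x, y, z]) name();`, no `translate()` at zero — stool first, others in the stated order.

stool();
translate([0, 0, 432]) spool();
translate([602, 0, 0]) chair();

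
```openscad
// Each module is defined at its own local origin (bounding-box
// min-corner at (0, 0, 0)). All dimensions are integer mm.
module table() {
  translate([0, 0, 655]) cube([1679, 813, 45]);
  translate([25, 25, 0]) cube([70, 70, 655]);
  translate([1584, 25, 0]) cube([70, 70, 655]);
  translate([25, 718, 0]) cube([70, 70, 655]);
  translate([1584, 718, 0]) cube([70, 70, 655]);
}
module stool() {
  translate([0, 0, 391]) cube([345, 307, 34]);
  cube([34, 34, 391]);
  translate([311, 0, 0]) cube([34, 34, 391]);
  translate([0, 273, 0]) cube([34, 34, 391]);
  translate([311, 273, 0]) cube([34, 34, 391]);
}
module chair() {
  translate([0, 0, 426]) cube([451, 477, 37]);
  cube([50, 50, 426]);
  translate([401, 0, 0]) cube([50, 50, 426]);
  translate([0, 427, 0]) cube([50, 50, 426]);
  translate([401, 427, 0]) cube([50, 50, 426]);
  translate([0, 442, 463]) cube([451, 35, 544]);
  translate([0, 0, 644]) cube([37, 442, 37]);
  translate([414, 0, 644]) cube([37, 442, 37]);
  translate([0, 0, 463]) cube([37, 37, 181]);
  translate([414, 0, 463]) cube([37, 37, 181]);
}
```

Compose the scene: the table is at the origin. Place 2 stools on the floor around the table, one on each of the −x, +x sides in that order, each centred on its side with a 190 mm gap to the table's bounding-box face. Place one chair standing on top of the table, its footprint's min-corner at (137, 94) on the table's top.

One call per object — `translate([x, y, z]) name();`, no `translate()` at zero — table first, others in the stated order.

table();
translate([-535, 253, 0]) stool();
translate([1869, 253, 0]) stool();
translate([137, 94, 700]) chair();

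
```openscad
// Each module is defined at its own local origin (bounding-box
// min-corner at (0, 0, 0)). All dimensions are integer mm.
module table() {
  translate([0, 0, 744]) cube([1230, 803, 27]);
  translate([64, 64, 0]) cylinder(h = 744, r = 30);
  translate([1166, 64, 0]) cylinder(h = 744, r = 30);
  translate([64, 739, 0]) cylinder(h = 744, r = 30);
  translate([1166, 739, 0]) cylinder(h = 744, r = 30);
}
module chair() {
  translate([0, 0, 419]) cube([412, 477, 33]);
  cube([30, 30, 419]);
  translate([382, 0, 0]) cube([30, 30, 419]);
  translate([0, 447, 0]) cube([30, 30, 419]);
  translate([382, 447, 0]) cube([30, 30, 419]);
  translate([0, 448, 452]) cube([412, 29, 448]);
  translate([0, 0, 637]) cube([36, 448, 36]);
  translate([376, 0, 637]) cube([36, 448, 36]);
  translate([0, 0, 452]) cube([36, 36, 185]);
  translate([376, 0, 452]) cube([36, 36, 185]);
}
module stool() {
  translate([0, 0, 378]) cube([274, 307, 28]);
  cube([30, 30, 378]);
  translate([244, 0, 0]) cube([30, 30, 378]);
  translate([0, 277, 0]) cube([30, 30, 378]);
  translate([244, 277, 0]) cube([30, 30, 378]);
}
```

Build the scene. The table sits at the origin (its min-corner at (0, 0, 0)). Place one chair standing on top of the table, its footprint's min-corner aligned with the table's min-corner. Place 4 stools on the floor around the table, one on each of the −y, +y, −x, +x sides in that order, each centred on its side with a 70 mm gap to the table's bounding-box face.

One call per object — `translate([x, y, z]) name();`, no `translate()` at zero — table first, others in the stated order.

table();
translate([0, 0, 771]) chair();
translate([478, -377, 0]) stool();
translate([478, 873, 0]) stool();
translate([-344, 248, 0]) stool();
translate([1300, 248, 0]) stool();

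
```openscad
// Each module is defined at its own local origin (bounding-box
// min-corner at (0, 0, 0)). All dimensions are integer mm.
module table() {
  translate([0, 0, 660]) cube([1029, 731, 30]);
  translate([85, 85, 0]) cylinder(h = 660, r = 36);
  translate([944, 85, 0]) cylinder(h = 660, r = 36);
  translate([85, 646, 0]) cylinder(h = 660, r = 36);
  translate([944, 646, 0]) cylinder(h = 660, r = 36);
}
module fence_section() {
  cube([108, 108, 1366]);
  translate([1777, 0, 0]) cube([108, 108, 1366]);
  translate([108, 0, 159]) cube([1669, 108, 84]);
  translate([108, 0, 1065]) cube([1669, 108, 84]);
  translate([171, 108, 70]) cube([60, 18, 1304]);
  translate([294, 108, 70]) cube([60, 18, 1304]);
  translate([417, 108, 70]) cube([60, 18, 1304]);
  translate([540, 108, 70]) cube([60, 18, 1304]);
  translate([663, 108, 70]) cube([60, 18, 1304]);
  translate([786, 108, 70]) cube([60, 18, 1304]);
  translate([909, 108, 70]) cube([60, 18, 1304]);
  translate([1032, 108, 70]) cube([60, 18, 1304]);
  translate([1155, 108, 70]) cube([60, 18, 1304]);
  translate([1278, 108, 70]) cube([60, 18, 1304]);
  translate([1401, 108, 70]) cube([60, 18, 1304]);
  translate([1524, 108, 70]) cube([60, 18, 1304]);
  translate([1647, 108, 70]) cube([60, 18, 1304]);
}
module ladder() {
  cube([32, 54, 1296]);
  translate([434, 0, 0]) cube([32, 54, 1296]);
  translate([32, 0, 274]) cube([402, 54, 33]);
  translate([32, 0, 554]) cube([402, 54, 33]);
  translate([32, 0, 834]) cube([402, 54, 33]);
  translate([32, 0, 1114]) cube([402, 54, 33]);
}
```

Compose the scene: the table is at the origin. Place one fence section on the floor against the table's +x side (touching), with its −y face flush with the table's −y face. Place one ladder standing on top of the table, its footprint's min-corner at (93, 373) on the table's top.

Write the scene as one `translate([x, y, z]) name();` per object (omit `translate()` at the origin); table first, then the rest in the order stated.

table();
translate([1029, 0, 0]) fence_section();
translate([93, 373, 690]) ladder();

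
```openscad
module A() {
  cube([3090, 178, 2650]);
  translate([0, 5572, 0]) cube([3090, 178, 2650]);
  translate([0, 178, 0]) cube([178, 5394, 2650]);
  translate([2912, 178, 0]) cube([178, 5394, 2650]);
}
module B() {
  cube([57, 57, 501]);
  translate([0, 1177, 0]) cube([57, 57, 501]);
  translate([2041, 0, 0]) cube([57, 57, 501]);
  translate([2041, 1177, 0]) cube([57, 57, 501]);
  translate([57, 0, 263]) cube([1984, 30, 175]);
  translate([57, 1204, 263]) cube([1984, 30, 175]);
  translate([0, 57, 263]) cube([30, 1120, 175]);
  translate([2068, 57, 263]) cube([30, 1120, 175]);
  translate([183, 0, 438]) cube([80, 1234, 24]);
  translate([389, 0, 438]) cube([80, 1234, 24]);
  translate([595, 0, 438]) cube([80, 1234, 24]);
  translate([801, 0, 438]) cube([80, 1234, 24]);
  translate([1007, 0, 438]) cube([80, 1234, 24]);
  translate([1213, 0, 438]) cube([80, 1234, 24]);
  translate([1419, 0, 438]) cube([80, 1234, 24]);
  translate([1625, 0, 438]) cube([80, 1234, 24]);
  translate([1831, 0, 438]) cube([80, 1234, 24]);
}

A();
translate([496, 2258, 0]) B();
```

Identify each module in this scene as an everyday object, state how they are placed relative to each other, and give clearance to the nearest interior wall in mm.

Clearances: x = 318, y = 2080; minimum 318 mm.

A is a house frame. B is a bed frame. The bed frame sits inside the house frame, centred. The clearance to the nearest interior wall is 318 mm.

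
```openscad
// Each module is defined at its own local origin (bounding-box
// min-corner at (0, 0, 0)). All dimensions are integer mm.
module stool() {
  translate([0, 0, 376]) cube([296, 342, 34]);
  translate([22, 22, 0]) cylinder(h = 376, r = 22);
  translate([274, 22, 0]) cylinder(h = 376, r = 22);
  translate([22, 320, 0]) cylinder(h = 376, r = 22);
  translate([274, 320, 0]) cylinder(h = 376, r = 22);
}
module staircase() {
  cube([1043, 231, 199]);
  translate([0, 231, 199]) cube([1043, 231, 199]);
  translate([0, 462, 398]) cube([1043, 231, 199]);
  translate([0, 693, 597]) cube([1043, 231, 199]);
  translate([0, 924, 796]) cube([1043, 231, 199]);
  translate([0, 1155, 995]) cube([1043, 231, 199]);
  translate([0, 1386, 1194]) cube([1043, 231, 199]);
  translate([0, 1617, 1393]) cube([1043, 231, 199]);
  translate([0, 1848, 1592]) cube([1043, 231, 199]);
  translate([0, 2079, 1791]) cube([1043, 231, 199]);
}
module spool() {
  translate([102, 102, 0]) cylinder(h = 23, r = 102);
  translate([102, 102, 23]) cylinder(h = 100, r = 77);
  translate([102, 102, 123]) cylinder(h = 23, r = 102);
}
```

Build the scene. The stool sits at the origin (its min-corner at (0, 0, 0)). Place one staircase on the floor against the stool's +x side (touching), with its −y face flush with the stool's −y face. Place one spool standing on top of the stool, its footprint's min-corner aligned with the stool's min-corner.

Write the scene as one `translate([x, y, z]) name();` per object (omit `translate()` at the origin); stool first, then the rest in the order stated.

stool();
translate([296, 0, 0]) staircase();
translate([0, 0, 410]) spool();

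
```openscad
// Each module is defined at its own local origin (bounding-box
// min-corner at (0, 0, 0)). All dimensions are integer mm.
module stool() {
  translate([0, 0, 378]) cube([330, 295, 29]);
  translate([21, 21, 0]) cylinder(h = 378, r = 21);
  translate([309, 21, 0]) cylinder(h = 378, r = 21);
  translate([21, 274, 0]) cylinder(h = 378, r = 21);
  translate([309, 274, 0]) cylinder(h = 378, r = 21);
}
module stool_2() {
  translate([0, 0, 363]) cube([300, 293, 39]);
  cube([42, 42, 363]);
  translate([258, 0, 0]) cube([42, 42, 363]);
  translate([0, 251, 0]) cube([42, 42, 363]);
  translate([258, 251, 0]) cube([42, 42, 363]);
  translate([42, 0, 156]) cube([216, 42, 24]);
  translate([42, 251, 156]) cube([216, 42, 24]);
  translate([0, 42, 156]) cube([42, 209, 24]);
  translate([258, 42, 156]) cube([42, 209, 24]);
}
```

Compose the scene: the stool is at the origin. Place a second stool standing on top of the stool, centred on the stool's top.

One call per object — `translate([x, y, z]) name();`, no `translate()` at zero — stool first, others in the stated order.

stool();
translate([15, 1, 407]) stool_2();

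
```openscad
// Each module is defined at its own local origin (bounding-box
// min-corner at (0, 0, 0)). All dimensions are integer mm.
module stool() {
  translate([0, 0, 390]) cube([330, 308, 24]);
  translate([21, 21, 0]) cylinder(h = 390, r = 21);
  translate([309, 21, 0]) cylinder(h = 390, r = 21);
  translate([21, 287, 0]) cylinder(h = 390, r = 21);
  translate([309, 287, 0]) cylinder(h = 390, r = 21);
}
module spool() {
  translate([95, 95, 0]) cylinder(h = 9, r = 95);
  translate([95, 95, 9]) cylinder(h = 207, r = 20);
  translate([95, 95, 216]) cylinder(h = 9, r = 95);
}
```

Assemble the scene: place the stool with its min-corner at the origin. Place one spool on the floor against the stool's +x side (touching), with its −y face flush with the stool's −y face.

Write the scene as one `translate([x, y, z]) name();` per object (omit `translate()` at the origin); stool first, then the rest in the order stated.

stool();
translate([330, 0, 0]) spool();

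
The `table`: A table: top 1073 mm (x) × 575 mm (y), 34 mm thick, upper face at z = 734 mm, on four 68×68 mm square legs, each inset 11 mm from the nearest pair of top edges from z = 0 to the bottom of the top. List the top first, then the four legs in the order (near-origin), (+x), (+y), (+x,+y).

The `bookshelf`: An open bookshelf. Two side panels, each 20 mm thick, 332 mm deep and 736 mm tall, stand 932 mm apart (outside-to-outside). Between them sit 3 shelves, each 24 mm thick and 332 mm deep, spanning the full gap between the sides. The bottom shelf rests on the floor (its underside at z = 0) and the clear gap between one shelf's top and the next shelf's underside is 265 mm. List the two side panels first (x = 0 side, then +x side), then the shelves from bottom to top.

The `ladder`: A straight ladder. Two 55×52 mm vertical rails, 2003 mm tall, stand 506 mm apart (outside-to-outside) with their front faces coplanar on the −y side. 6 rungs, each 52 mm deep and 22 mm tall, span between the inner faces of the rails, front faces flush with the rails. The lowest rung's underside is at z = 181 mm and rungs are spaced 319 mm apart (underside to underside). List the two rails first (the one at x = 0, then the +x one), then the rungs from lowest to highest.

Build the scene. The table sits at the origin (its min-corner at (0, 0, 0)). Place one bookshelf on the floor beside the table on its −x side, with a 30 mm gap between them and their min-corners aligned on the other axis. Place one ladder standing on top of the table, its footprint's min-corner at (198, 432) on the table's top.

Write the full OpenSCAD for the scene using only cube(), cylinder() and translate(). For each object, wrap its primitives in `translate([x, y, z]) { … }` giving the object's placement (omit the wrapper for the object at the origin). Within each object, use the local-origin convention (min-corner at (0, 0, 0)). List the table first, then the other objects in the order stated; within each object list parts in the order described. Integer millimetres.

translate([0, 0, 700]) cube([1073, 575, 34]);
translate([11, 11, 0]) cube([68, 68, 700]);
translate([994, 11, 0]) cube([68, 68, 700]);
translate([11, 496, 0]) cube([68, 68, 700]);
translate([994, 496, 0]) cube([68, 68, 700]);
translate([-962, 0, 0]) {
  cube([20, 332, 736]);
  translate([912, 0, 0]) cube([20, 332, 736]);
  translate([20, 0, 0]) cube([892, 332, 24]);
  translate([20, 0, 289]) cube([892, 332, 24]);
  translate([20, 0, 578]) cube([892, 332, 24]);
}
translate([198, 432, 734]) {
  cube([55, 52, 2003]);
  translate([451, 0, 0]) cube([55, 52, 2003]);
  translate([55, 0, 181]) cube([396, 52, 22]);
  translate([55, 0, 500]) cube([396, 52, 22]);
  translate([55, 0, 819]) cube([396, 52, 22]);
  translate([55, 0, 1138]) cube([396, 52, 22]);
  translate([55, 0, 1457]) cube([396, 52, 22]);
  translate([55, 0, 1776]) cube([396, 52, 22]);
}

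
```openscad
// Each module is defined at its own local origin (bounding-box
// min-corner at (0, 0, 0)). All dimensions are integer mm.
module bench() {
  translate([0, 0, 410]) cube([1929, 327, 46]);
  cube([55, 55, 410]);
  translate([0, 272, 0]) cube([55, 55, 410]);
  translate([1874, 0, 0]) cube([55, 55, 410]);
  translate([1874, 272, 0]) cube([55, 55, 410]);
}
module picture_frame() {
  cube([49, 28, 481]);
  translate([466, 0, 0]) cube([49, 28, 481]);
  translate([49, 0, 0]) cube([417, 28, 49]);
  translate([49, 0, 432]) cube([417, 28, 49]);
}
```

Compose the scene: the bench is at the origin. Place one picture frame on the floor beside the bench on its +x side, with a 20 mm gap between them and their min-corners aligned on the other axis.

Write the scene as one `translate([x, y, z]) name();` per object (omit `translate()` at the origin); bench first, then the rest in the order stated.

bench();
translate([1949, 0, 0]) picture_frame();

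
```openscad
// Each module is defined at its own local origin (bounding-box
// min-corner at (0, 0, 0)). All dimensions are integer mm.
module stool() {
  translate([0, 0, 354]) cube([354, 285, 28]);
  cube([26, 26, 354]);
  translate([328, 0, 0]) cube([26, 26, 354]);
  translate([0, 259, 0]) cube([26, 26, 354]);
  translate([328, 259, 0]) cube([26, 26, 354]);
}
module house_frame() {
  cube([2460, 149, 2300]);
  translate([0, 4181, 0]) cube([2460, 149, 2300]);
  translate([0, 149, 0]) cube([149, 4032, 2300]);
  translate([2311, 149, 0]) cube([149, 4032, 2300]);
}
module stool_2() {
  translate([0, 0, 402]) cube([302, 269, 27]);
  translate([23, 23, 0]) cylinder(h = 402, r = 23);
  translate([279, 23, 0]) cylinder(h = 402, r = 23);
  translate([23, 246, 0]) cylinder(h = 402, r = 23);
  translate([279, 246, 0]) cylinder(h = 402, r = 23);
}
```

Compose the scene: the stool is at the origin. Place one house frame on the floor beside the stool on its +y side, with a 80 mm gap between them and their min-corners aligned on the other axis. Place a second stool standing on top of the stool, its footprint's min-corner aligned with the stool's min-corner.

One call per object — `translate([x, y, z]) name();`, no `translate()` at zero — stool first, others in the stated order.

stool();
translate([0, 365, 0]) house_frame();
translate([0, 0, 382]) stool_2();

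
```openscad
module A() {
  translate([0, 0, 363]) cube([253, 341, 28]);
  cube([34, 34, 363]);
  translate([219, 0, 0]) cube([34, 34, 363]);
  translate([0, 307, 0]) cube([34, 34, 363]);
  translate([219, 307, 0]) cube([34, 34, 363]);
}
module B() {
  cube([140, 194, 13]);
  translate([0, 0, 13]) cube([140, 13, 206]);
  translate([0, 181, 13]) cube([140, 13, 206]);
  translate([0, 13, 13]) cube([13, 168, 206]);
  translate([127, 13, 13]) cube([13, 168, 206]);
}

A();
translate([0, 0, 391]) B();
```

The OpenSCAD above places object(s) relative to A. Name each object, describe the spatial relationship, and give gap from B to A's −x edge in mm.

The open box's min-x is at 0; the stool's min-x is 0; gap = 0 mm.

A is a stool. B is an open box. The open box is on top of the stool. The gap from the open box to the stool's −x edge is 0 mm.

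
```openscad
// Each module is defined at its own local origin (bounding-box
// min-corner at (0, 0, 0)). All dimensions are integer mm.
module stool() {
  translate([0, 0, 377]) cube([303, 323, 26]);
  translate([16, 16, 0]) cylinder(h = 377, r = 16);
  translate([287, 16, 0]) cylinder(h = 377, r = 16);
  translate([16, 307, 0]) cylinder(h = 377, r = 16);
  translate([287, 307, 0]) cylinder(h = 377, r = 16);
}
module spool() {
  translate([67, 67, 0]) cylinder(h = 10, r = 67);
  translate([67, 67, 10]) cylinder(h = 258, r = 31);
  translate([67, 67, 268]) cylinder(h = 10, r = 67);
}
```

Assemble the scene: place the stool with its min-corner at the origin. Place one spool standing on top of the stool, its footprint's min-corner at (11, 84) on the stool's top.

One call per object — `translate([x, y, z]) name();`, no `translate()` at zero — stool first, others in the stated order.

stool();
translate([11, 84, 403]) spool();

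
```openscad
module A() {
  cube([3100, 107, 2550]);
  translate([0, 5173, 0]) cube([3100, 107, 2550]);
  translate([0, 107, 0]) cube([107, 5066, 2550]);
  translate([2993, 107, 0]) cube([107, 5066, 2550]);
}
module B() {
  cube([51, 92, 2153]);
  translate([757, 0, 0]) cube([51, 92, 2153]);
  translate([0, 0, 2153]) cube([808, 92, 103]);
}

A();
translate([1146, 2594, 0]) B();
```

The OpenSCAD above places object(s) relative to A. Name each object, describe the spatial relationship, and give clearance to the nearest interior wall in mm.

A is a house frame. B is a door frame. The door frame sits inside the house frame, centred. The clearance to the nearest interior wall is 1039 mm.

Clearances: x = 1039, y = 2487; minimum 1039 mm.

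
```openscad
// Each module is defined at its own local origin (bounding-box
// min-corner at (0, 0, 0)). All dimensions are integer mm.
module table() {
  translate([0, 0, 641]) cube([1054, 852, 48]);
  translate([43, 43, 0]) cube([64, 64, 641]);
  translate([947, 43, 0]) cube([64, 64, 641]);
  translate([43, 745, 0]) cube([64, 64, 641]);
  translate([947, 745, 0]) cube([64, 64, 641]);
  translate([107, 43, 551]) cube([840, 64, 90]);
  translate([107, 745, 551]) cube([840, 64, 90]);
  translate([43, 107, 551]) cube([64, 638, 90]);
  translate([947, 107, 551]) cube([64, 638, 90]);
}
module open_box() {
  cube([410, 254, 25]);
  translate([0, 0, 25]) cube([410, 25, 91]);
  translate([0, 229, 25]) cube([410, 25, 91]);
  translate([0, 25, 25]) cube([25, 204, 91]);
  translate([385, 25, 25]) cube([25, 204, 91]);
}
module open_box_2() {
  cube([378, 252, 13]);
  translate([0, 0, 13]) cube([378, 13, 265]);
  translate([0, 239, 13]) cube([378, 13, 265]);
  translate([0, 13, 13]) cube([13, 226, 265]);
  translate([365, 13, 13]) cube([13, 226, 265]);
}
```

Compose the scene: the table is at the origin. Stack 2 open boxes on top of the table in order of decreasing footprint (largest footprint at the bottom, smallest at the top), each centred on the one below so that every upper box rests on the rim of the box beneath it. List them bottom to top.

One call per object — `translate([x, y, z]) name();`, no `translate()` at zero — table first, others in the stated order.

table();
translate([322, 299, 689]) open_box();
translate([338, 300, 805]) open_box_2();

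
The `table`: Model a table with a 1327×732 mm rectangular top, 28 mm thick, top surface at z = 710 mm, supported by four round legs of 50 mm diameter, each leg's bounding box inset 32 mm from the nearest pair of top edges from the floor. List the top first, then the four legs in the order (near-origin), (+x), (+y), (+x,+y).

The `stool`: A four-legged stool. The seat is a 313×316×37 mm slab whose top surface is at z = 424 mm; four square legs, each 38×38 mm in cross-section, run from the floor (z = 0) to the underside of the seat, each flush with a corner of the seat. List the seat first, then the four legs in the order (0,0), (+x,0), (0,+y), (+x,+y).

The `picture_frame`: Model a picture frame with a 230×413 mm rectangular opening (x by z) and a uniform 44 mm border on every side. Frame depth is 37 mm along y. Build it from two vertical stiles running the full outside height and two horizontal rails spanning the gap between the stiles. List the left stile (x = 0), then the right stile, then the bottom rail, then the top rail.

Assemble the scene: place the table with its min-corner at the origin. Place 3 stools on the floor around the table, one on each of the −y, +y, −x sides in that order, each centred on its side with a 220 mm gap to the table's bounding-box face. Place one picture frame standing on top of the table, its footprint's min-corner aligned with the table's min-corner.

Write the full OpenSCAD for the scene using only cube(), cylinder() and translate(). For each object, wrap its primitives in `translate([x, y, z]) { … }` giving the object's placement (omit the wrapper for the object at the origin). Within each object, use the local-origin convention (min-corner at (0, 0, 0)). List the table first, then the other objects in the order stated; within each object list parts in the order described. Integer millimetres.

translate([0, 0, 682]) cube([1327, 732, 28]);
translate([57, 57, 0]) cylinder(h = 682, r = 25);
translate([1270, 57, 0]) cylinder(h = 682, r = 25);
translate([57, 675, 0]) cylinder(h = 682, r = 25);
translate([1270, 675, 0]) cylinder(h = 682, r = 25);
translate([507, -536, 0]) {
  translate([0, 0, 387]) cube([313, 316, 37]);
  cube([38, 38, 387]);
  translate([275, 0, 0]) cube([38, 38, 387]);
  translate([0, 278, 0]) cube([38, 38, 387]);
  translate([275, 278, 0]) cube([38, 38, 387]);
}
translate([507, 952, 0]) {
  translate([0, 0, 387]) cube([313, 316, 37]);
  cube([38, 38, 387]);
  translate([275, 0, 0]) cube([38, 38, 387]);
  translate([0, 278, 0]) cube([38, 38, 387]);
  translate([275, 278, 0]) cube([38, 38, 387]);
}
translate([-533, 208, 0]) {
  translate([0, 0, 387]) cube([313, 316, 37]);
  cube([38, 38, 387]);
  translate([275, 0, 0]) cube([38, 38, 387]);
  translate([0, 278, 0]) cube([38, 38, 387]);
  translate([275, 278, 0]) cube([38, 38, 387]);
}
translate([0, 0, 710]) {
  cube([44, 37, 501]);
  translate([274, 0, 0]) cube([44, 37, 501]);
  translate([44, 0, 0]) cube([230, 37, 44]);
  translate([44, 0, 457]) cube([230, 37, 44]);
}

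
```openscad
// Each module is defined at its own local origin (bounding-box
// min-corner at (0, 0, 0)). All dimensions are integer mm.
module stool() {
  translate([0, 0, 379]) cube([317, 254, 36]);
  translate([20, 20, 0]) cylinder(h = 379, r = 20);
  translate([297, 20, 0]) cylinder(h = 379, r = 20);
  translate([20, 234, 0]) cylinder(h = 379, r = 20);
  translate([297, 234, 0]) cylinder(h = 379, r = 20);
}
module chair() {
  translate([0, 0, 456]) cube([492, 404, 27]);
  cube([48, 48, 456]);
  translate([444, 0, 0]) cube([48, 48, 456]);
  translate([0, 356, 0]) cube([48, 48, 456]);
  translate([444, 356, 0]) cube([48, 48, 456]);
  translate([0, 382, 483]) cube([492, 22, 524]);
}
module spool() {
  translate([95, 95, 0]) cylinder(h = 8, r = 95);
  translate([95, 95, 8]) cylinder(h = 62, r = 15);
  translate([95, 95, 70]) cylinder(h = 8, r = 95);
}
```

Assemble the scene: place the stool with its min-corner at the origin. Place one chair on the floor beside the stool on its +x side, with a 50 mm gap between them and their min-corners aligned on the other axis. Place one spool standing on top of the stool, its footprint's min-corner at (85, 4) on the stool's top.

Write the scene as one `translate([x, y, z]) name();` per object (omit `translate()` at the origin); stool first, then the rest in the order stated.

stool();
translate([367, 0, 0]) chair();
translate([85, 4, 415]) spool();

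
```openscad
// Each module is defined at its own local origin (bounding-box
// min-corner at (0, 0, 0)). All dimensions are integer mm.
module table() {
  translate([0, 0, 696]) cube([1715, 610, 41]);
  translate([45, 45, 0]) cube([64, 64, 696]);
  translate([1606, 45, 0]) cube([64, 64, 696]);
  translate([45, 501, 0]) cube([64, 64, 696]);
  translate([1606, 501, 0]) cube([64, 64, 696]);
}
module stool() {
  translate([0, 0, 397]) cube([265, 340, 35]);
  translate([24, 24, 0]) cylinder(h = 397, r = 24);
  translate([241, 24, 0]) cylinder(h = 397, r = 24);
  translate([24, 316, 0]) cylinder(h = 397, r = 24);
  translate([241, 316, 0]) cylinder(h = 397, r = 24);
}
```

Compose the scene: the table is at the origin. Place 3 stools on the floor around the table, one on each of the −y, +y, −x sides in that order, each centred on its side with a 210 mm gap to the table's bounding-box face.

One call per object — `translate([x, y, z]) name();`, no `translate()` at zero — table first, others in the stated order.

table();
translate([725, -550, 0]) stool();
translate([725, 820, 0]) stool();
translate([-475, 135, 0]) stool();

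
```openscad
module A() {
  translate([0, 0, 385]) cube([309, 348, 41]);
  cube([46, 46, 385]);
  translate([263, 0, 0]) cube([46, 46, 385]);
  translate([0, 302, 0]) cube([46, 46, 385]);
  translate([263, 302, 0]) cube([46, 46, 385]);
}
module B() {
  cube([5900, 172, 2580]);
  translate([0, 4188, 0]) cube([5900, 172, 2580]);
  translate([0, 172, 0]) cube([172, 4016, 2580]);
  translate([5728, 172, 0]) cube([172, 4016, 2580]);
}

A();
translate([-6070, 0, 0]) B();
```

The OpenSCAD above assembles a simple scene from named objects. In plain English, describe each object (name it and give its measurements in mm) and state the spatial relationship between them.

A is a four-legged stool. The seat is 309×348 mm, 41 mm thick, top at z = 426 mm. It stands on four square legs, each 46×46 mm in cross-section, from z = 0 to the seat underside, each flush with a corner of the seat.

B is the wall frame of a small rectangular building: four walls, each 2580 mm tall and 172 mm thick, enclosing a footprint 5900 mm (x) by 4360 mm (y) outside-to-outside, with no floor or roof. The front and back walls (the −y and +y sides) span the full width; the two side walls fit between them.

The house frame is on the floor beside the stool on its −x side.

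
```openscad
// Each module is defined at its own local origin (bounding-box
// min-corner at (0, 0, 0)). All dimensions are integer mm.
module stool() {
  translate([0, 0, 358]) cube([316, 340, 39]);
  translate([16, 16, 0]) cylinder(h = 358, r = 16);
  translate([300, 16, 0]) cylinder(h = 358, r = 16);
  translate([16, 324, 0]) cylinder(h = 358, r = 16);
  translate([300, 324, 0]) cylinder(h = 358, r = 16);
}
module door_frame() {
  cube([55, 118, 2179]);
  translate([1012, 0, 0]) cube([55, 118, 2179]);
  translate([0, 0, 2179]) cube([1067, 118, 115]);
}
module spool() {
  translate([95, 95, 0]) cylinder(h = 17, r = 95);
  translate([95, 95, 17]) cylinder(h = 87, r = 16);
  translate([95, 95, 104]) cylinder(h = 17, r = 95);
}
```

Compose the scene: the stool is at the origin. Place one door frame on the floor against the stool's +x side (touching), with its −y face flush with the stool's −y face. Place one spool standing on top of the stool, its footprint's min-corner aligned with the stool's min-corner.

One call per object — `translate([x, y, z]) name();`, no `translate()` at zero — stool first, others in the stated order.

stool();
translate([316, 0, 0]) door_frame();
translate([0, 0, 397]) spool();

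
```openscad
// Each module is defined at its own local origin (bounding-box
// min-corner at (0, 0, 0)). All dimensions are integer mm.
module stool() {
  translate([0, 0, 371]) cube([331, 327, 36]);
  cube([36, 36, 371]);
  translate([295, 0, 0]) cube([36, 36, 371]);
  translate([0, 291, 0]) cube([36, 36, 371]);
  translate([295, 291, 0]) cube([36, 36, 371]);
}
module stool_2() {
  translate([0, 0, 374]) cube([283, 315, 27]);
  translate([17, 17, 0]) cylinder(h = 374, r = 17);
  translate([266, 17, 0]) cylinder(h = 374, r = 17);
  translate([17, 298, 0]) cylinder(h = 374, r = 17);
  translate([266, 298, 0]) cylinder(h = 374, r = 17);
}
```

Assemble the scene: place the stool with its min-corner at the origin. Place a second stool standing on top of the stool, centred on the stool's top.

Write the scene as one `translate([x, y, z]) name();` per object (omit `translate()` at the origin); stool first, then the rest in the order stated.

stool();
translate([24, 6, 407]) stool_2();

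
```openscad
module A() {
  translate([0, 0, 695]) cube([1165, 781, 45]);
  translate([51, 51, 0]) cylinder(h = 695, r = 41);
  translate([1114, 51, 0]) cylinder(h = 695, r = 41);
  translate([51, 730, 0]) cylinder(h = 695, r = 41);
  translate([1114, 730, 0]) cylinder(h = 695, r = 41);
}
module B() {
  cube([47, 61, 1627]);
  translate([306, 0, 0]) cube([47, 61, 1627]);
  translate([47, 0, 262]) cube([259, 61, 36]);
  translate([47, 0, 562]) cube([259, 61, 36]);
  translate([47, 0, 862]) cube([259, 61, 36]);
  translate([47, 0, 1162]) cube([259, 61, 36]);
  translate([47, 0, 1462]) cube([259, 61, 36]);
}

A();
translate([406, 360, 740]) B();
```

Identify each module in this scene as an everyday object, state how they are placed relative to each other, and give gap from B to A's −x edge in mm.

The ladder's min-x is at 406; the table's min-x is 0; gap = 406 mm.

A is a table. B is a ladder. The ladder is on top of the table, centred. The gap from the ladder to the table's −x edge is 406 mm.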